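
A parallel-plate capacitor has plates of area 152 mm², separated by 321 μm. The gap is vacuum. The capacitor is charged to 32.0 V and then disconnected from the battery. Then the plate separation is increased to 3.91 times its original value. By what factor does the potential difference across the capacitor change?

3.91

Isolated ⇒ Q is held fixed.
C₂ = 0.256 C₁ and V = Q/C, so V₂/V₁ = C₁/C₂ = 3.91.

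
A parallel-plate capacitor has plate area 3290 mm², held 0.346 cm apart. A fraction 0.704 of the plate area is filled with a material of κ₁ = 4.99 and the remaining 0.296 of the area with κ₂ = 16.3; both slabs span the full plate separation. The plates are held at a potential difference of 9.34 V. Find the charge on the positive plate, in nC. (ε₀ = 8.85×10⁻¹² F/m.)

A = 3290 mm² = 3.29×10⁻³ m².
Side-by-side slabs ⇒ two capacitors in parallel, each spanning the full gap.
C₁ = κ₁ε₀A₁/d = 4.99 × 8.85×10⁻¹² × 2.32×10⁻³ / 3.46×10⁻³ = 2.96×10⁻¹¹ F.
C₂ = κ₂ε₀A₂/d = 16.3 × 8.85×10⁻¹² × 9.74×10⁻⁴ / 3.46×10⁻³ = 4.06×10⁻¹¹ F.
C = C₁ + C₂ = 7.02×10⁻¹¹ F.
Q = CV = 7.02×10⁻¹¹ × 9.34 = 6.55×10⁻¹⁰ C.

0.655 nC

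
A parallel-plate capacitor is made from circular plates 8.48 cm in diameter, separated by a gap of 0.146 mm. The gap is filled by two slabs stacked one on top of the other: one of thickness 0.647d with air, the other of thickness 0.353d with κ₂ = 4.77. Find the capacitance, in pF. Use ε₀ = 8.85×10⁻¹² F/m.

A = π(8.48/2 cm)² = 5.65×10⁻³ m².
Stacked slabs ⇒ two capacitors in series, each with the full plate area.
C₁ = κ₁ε₀A/d₁ = 1.00 × 8.85×10⁻¹² × 5.65×10⁻³ / 9.45×10⁻⁵ = 5.29×10⁻¹⁰ F.
C₂ = κ₂ε₀A/d₂ = 4.77 × 8.85×10⁻¹² × 5.65×10⁻³ / 5.15×10⁻⁵ = 4.63×10⁻⁹ F.
C = (1/C₁ + 1/C₂)⁻¹ = 4.75×10⁻¹⁰ F.

C ≈ 475 pF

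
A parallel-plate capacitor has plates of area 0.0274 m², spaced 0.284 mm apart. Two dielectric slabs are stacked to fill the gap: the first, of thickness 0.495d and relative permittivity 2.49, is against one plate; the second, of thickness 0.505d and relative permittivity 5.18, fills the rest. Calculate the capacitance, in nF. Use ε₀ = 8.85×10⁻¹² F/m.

2.88 nF

Stacked slabs ⇒ two capacitors in series, each with the full plate area.
C₁ = κ₁ε₀A/d₁ = 2.49 × 8.85×10⁻¹² × 2.74×10⁻² / 1.41×10⁻⁴ = 4.30×10⁻⁹ F.
C₂ = κ₂ε₀A/d₂ = 5.18 × 8.85×10⁻¹² × 2.74×10⁻² / 1.43×10⁻⁴ = 8.76×10⁻⁹ F.
C = (1/C₁ + 1/C₂)⁻¹ = 2.88×10⁻⁹ F.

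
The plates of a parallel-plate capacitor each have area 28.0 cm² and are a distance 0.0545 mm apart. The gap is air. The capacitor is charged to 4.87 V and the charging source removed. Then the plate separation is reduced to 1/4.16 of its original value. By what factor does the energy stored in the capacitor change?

Isolated ⇒ Q is held fixed.
C₂ = 4.16 C₁ and U = Q²/(2C), so U₂/U₁ = C₁/C₂ = 0.240.

0.240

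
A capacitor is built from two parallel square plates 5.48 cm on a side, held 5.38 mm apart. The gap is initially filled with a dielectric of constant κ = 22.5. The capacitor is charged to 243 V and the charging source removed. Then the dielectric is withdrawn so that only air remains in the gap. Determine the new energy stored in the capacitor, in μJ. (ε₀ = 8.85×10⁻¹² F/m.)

A = (5.48 cm)² = 3.00×10⁻³ m².
Initially C₁ = κε₀A/d = 22.5 × 8.85×10⁻¹² × 3.00×10⁻³ / 5.38×10⁻³ = 1.11×10⁻¹⁰ F.
U₁ = 3.28×10⁻⁶ J.
Isolated ⇒ Q is held fixed. C₂ = 0.0444 C₁ and U = Q²/(2C), so U₂/U₁ = C₁/C₂ = 22.5.
U₂ = 22.5 × 3.28×10⁻⁶ = 7.38×10⁻⁵ J.

73.8 μJ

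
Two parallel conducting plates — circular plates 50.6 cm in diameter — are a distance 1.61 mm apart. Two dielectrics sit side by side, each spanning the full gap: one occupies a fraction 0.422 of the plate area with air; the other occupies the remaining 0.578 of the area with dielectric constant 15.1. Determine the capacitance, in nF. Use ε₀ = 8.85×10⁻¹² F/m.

10.1 nF

A = π(50.6/2 cm)² = 0.201 m².
Side-by-side slabs ⇒ two capacitors in parallel, each spanning the full gap.
C₁ = κ₁ε₀A₁/d = 1.00 × 8.85×10⁻¹² × 8.49×10⁻² / 1.61×10⁻³ = 4.66×10⁻¹⁰ F.
C₂ = κ₂ε₀A₂/d = 15.1 × 8.85×10⁻¹² × 0.116 / 1.61×10⁻³ = 9.65×10⁻⁹ F.
C = C₁ + C₂ = 1.01×10⁻⁸ F.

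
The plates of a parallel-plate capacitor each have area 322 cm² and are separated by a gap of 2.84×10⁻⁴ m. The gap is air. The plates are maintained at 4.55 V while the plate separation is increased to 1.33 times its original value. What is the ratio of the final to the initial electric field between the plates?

Battery connected ⇒ V is held fixed.
E = V/d, so E₂/E₁ = d₁/d₂ = 0.752.

0.752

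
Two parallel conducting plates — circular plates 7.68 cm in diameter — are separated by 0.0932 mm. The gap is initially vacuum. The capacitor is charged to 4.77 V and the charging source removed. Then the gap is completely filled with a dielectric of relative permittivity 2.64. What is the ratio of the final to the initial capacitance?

C₂/C₁ ≈ 2.64

C = κε₀A/d scales with κ, so C₂/C₁ = κ = 2.64.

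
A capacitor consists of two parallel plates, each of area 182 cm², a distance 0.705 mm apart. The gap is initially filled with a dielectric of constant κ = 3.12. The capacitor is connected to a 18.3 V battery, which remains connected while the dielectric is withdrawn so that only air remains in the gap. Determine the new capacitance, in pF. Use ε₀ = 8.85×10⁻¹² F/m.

A = 182 cm² = 1.82×10⁻² m².
Initially C₁ = κε₀A/d = 3.12 × 8.85×10⁻¹² × 1.82×10⁻² / 7.05×10⁻⁴ = 7.13×10⁻¹⁰ F.
C = κε₀A/d scales with κ, so C₂/C₁ = 1/κ = 1/3.12 = 0.321.
C₂ = 0.321 × 7.13×10⁻¹⁰ = 2.28×10⁻¹⁰ F.

228 pF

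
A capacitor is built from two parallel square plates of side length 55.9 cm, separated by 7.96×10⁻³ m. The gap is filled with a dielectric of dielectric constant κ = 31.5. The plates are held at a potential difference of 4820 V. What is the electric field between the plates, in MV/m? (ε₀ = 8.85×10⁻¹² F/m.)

0.606 MV/m

E = V/d = 4820 / 7.96×10⁻³ = 6.06×10⁵ V/m.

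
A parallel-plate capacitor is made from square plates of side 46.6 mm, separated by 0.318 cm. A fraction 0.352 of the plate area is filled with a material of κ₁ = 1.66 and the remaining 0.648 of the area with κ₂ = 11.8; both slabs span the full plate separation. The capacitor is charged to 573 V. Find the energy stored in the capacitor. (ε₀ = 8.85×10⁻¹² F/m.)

A = (46.6 mm)² = 2.17×10⁻³ m².
Side-by-side slabs ⇒ two capacitors in parallel, each spanning the full gap.
C₁ = κ₁ε₀A₁/d = 1.66 × 8.85×10⁻¹² × 7.64×10⁻⁴ / 3.18×10⁻³ = 3.53×10⁻¹² F.
C₂ = κ₂ε₀A₂/d = 11.8 × 8.85×10⁻¹² × 1.41×10⁻³ / 3.18×10⁻³ = 4.62×10⁻¹¹ F.
C = C₁ + C₂ = 4.97×10⁻¹¹ F.
U = ½CV² = ½ × 4.97×10⁻¹¹ × (573)² = 8.17×10⁻⁶ J.

8.17 μJ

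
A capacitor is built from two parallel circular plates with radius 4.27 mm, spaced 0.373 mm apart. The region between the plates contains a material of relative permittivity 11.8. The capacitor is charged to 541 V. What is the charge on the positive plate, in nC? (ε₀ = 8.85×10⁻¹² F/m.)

8.68 nC

A = π(4.27 mm)² = 5.73×10⁻⁵ m².
C = κε₀A/d = 11.8 × 8.85×10⁻¹² × 5.73×10⁻⁵ / 3.73×10⁻⁴ = 1.60×10⁻¹¹ F.
Q = CV = 1.60×10⁻¹¹ × 541 = 8.68×10⁻⁹ C.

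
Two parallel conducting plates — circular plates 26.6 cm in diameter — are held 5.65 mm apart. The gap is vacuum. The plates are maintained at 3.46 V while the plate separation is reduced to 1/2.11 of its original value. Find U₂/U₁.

Battery connected ⇒ V is held fixed.
C₂ = 2.11 C₁ and U = ½CV², so U₂/U₁ = C₂/C₁ = 2.11.

U₂/U₁ ≈ 2.11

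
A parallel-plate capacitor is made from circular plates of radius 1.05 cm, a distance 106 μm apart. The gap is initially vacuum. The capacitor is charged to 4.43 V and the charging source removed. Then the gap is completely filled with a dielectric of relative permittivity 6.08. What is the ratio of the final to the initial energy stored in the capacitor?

Isolated ⇒ Q is held fixed.
C₂ = 6.08 C₁ and U = Q²/(2C), so U₂/U₁ = C₁/C₂ = 0.164.

0.164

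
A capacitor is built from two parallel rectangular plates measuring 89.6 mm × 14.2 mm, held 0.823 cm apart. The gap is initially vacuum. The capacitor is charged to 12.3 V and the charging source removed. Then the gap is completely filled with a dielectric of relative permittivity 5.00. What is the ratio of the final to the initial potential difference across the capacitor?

V₂/V₁ ≈ 0.200

Isolated ⇒ Q is held fixed.
C₂ = 5.00 C₁ and V = Q/C, so V₂/V₁ = C₁/C₂ = 0.200.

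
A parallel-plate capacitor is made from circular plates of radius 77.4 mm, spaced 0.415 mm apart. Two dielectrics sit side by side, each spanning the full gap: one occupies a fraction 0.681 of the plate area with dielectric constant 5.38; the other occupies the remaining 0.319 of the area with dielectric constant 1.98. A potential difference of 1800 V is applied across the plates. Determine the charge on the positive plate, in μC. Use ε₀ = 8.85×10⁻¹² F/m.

3.10 μC

A = π(77.4 mm)² = 1.88×10⁻² m².
Side-by-side slabs ⇒ two capacitors in parallel, each spanning the full gap.
C₁ = κ₁ε₀A₁/d = 5.38 × 8.85×10⁻¹² × 1.28×10⁻² / 4.15×10⁻⁴ = 1.47×10⁻⁹ F.
C₂ = κ₂ε₀A₂/d = 1.98 × 8.85×10⁻¹² × 6.00×10⁻³ / 4.15×10⁻⁴ = 2.54×10⁻¹⁰ F.
C = C₁ + C₂ = 1.72×10⁻⁹ F.
Q = CV = 1.72×10⁻⁹ × 1800 = 3.10×10⁻⁶ C.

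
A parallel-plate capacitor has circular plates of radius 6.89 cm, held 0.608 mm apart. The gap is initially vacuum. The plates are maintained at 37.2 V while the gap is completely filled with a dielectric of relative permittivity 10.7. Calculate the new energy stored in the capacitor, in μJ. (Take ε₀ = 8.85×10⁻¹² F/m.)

1.61 μJ

A = π(6.89 cm)² = 1.49×10⁻² m².
Initially C₁ = ε₀A/d = 8.85×10⁻¹² × 1.49×10⁻² / 6.08×10⁻⁴ = 2.17×10⁻¹⁰ F.
U₁ = 1.50×10⁻⁷ J.
Battery connected ⇒ V is held fixed. C₂ = 10.7 C₁ and U = ½CV², so U₂/U₁ = C₂/C₁ = 10.7.
U₂ = 10.7 × 1.50×10⁻⁷ = 1.61×10⁻⁶ J.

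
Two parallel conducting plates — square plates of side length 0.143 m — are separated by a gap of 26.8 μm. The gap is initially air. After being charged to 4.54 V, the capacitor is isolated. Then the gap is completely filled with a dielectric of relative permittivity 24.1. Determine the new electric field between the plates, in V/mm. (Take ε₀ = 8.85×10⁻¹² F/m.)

A = (0.143 m)² = 2.04×10⁻² m².
Initially C₁ = ε₀A/d = 8.85×10⁻¹² × 2.04×10⁻² / 2.68×10⁻⁵ = 6.75×10⁻⁹ F.
E₁ = 1.69×10⁵ V/m.
Isolated ⇒ Q is held fixed. V₂ = Q/C₂ = V₁/24.1; E = V/d, so E₂/E₁ = (V₂/V₁)(d₁/d₂) = 0.0415.
E₂ = 0.0415 × 1.69×10⁵ = 7.03×10³ V/m.

E ≈ 7.03 V/mm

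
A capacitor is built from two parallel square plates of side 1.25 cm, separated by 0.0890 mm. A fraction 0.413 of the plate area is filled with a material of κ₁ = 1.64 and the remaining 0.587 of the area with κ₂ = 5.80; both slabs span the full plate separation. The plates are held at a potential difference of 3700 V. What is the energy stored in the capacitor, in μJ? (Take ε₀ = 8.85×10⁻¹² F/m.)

A = (1.25 cm)² = 1.56×10⁻⁴ m².
Side-by-side slabs ⇒ two capacitors in parallel, each spanning the full gap.
C₁ = κ₁ε₀A₁/d = 1.64 × 8.85×10⁻¹² × 6.45×10⁻⁵ / 8.90×10⁻⁵ = 1.05×10⁻¹¹ F.
C₂ = κ₂ε₀A₂/d = 5.80 × 8.85×10⁻¹² × 9.17×10⁻⁵ / 8.90×10⁻⁵ = 5.29×10⁻¹¹ F.
C = C₁ + C₂ = 6.34×10⁻¹¹ F.
U = ½CV² = ½ × 6.34×10⁻¹¹ × (3700)² = 4.34×10⁻⁴ J.

U ≈ 434 μJ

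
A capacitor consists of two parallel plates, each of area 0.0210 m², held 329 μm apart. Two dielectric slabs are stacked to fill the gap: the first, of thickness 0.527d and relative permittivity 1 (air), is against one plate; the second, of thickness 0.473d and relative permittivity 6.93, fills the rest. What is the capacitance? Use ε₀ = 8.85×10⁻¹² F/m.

0.949 nF

Stacked slabs ⇒ two capacitors in series, each with the full plate area.
C₁ = κ₁ε₀A/d₁ = 1.00 × 8.85×10⁻¹² × 2.10×10⁻² / 1.73×10⁻⁴ = 1.07×10⁻⁹ F.
C₂ = κ₂ε₀A/d₂ = 6.93 × 8.85×10⁻¹² × 2.10×10⁻² / 1.56×10⁻⁴ = 8.28×10⁻⁹ F.
C = (1/C₁ + 1/C₂)⁻¹ = 9.49×10⁻¹⁰ F.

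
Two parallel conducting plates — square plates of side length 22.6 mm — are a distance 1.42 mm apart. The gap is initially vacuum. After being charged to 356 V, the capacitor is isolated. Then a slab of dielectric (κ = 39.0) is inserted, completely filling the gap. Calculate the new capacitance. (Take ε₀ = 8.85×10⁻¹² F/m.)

A = (22.6 mm)² = 5.11×10⁻⁴ m².
Initially C₁ = ε₀A/d = 8.85×10⁻¹² × 5.11×10⁻⁴ / 1.42×10⁻³ = 3.18×10⁻¹² F.
C = κε₀A/d scales with κ, so C₂/C₁ = κ = 39.0.
C₂ = 39.0 × 3.18×10⁻¹² = 1.24×10⁻¹⁰ F.

124 pF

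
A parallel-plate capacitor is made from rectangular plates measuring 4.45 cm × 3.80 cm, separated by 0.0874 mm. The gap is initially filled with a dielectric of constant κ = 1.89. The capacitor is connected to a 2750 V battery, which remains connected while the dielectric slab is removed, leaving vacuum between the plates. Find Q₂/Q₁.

0.529

Battery connected ⇒ V is held fixed.
C₂ = 0.529 C₁ and Q = CV, so Q₂/Q₁ = C₂/C₁ = 0.529.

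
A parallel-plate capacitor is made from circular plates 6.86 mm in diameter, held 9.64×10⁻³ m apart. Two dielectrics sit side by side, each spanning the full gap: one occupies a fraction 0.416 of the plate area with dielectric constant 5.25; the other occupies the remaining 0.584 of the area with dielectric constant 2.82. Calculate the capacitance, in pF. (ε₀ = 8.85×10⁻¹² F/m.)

C ≈ 0.130 pF

A = π(6.86/2 mm)² = 3.70×10⁻⁵ m².
Side-by-side slabs ⇒ two capacitors in parallel, each spanning the full gap.
C₁ = κ₁ε₀A₁/d = 5.25 × 8.85×10⁻¹² × 1.54×10⁻⁵ / 9.64×10⁻³ = 7.41×10⁻¹⁴ F.
C₂ = κ₂ε₀A₂/d = 2.82 × 8.85×10⁻¹² × 2.16×10⁻⁵ / 9.64×10⁻³ = 5.59×10⁻¹⁴ F.
C = C₁ + C₂ = 1.30×10⁻¹³ F.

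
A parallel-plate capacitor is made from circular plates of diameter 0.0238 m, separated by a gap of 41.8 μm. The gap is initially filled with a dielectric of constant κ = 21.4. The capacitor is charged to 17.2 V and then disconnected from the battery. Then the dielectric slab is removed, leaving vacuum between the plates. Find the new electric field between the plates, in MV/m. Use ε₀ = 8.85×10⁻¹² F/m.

A = π(0.0238/2 m)² = 4.45×10⁻⁴ m².
Initially C₁ = κε₀A/d = 21.4 × 8.85×10⁻¹² × 4.45×10⁻⁴ / 4.18×10⁻⁵ = 2.02×10⁻⁹ F.
E₁ = 4.11×10⁵ V/m.
Isolated ⇒ Q is held fixed. V₂ = Q/C₂ = V₁/0.0467; E = V/d, so E₂/E₁ = (V₂/V₁)(d₁/d₂) = 21.4.
E₂ = 21.4 × 4.11×10⁵ = 8.81×10⁶ V/m.

8.81 MV/m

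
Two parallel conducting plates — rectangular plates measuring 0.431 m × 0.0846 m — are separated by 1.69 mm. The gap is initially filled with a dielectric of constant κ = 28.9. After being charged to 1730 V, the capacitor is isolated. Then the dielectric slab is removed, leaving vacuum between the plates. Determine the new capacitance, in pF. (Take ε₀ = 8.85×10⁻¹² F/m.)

191 pF

A = 0.431 × 0.0846 m² = 3.65×10⁻² m².
Initially C₁ = κε₀A/d = 28.9 × 8.85×10⁻¹² × 3.65×10⁻² / 1.69×10⁻³ = 5.52×10⁻⁹ F.
C = κε₀A/d scales with κ, so C₂/C₁ = 1/κ = 1/28.9 = 0.0346.
C₂ = 0.0346 × 5.52×10⁻⁹ = 1.91×10⁻¹⁰ F.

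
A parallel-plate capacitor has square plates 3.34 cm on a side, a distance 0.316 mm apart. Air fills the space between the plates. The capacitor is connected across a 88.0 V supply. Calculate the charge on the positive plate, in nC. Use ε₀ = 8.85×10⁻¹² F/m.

A = (3.34 cm)² = 1.12×10⁻³ m².
C = ε₀A/d = 8.85×10⁻¹² × 1.12×10⁻³ / 3.16×10⁻⁴ = 3.12×10⁻¹¹ F.
Q = CV = 3.12×10⁻¹¹ × 88.0 = 2.75×10⁻⁹ C.

Q ≈ 2.75 nC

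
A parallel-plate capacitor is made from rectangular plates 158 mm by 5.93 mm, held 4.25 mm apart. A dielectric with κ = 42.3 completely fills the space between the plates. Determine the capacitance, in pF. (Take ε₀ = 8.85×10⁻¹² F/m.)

82.5 pF

A = 158 × 5.93 mm² = 9.37×10⁻⁴ m².
C = κε₀A/d = 42.3 × 8.85×10⁻¹² × 9.37×10⁻⁴ / 4.25×10⁻³ = 8.25×10⁻¹¹ F.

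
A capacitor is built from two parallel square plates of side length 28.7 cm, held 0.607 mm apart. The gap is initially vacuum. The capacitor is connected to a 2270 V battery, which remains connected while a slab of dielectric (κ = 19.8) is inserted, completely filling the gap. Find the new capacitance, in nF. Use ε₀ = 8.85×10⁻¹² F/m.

23.8 nF

A = (28.7 cm)² = 8.24×10⁻² m².
Initially C₁ = ε₀A/d = 8.85×10⁻¹² × 8.24×10⁻² / 6.07×10⁻⁴ = 1.20×10⁻⁹ F.
C = κε₀A/d scales with κ, so C₂/C₁ = κ = 19.8.
C₂ = 19.8 × 1.20×10⁻⁹ = 2.38×10⁻⁸ F.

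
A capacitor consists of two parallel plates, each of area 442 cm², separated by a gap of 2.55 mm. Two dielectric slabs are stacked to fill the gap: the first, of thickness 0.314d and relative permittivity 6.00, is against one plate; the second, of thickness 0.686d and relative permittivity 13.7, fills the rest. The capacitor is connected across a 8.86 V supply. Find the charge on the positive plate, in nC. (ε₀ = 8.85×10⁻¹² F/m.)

A = 442 cm² = 4.42×10⁻² m².
Stacked slabs ⇒ two capacitors in series, each with the full plate area.
C₁ = κ₁ε₀A/d₁ = 6.00 × 8.85×10⁻¹² × 4.42×10⁻² / 8.01×10⁻⁴ = 2.93×10⁻⁹ F.
C₂ = κ₂ε₀A/d₂ = 13.7 × 8.85×10⁻¹² × 4.42×10⁻² / 1.75×10⁻³ = 3.06×10⁻⁹ F.
C = (1/C₁ + 1/C₂)⁻¹ = 1.50×10⁻⁹ F.
Q = CV = 1.50×10⁻⁹ × 8.86 = 1.33×10⁻⁸ C.

13.3 nC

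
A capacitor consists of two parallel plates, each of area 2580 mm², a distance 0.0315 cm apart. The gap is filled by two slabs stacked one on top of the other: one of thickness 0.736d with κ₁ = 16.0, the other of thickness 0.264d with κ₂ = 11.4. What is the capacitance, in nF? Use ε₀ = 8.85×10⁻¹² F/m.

A = 2580 mm² = 2.58×10⁻³ m².
Stacked slabs ⇒ two capacitors in series, each with the full plate area.
C₁ = κ₁ε₀A/d₁ = 16.0 × 8.85×10⁻¹² × 2.58×10⁻³ / 2.32×10⁻⁴ = 1.58×10⁻⁹ F.
C₂ = κ₂ε₀A/d₂ = 11.4 × 8.85×10⁻¹² × 2.58×10⁻³ / 8.32×10⁻⁵ = 3.13×10⁻⁹ F.
C = (1/C₁ + 1/C₂)⁻¹ = 1.05×10⁻⁹ F.

C ≈ 1.05 nF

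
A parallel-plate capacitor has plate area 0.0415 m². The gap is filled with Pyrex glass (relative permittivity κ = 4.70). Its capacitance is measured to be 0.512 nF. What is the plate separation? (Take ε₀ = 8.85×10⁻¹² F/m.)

3.37 mm

d = κε₀A/C = 4.70 × 8.85×10⁻¹² × 4.15×10⁻² / 5.12×10⁻¹⁰ = 3.37×10⁻³ m.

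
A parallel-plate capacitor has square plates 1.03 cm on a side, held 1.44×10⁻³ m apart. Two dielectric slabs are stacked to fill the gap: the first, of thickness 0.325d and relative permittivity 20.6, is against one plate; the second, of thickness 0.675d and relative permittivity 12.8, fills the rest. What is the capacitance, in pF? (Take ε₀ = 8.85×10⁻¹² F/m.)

C ≈ 9.52 pF

A = (1.03 cm)² = 1.06×10⁻⁴ m².
Stacked slabs ⇒ two capacitors in series, each with the full plate area.
C₁ = κ₁ε₀A/d₁ = 20.6 × 8.85×10⁻¹² × 1.06×10⁻⁴ / 4.68×10⁻⁴ = 4.13×10⁻¹¹ F.
C₂ = κ₂ε₀A/d₂ = 12.8 × 8.85×10⁻¹² × 1.06×10⁻⁴ / 9.72×10⁻⁴ = 1.24×10⁻¹¹ F.
C = (1/C₁ + 1/C₂)⁻¹ = 9.52×10⁻¹² F.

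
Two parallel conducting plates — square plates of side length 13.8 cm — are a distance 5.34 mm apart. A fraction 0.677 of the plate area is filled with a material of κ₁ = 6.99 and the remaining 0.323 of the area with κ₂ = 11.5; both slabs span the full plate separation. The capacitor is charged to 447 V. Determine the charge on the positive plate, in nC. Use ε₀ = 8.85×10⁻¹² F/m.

A = (13.8 cm)² = 1.90×10⁻² m².
Side-by-side slabs ⇒ two capacitors in parallel, each spanning the full gap.
C₁ = κ₁ε₀A₁/d = 6.99 × 8.85×10⁻¹² × 1.29×10⁻² / 5.34×10⁻³ = 1.49×10⁻¹⁰ F.
C₂ = κ₂ε₀A₂/d = 11.5 × 8.85×10⁻¹² × 6.15×10⁻³ / 5.34×10⁻³ = 1.17×10⁻¹⁰ F.
C = C₁ + C₂ = 2.67×10⁻¹⁰ F.
Q = CV = 2.67×10⁻¹⁰ × 447 = 1.19×10⁻⁷ C.

119 nC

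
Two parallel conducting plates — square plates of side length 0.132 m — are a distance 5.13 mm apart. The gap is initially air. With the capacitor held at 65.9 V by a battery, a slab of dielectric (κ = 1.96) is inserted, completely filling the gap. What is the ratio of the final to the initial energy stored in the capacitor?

Battery connected ⇒ V is held fixed.
C₂ = 1.96 C₁ and U = ½CV², so U₂/U₁ = C₂/C₁ = 1.96.

U₂/U₁ ≈ 1.96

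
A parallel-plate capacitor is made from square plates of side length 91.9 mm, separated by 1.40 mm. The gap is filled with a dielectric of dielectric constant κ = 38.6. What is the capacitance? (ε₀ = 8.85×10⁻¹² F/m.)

A = (91.9 mm)² = 8.45×10⁻³ m².
C = κε₀A/d = 38.6 × 8.85×10⁻¹² × 8.45×10⁻³ / 1.40×10⁻³ = 2.06×10⁻⁹ F.

C ≈ 2.06 nF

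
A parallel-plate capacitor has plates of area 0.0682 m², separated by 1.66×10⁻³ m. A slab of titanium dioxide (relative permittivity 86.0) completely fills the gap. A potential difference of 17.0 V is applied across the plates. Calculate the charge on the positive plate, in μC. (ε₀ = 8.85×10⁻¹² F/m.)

C = κε₀A/d = 86.0 × 8.85×10⁻¹² × 6.82×10⁻² / 1.66×10⁻³ = 3.13×10⁻⁸ F.
Q = CV = 3.13×10⁻⁸ × 17.0 = 5.32×10⁻⁷ C.

Q ≈ 0.532 μC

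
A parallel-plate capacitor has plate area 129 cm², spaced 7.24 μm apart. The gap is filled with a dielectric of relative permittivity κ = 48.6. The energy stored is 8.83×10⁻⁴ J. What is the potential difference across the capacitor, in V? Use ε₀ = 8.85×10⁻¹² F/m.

48.0 V

A = 129 cm² = 1.29×10⁻² m².
C = κε₀A/d = 48.6 × 8.85×10⁻¹² × 1.29×10⁻² / 7.24×10⁻⁶ = 7.66×10⁻⁷ F.
V = √(2U/C) = √(2 × 8.83×10⁻⁴ / 7.66×10⁻⁷) = 48.0 V.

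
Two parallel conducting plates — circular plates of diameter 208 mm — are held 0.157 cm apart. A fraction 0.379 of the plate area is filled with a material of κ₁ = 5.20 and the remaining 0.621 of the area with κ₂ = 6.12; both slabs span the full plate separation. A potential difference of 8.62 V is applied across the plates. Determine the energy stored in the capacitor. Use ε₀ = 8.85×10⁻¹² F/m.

A = π(208/2 mm)² = 3.40×10⁻² m².
Side-by-side slabs ⇒ two capacitors in parallel, each spanning the full gap.
C₁ = κ₁ε₀A₁/d = 5.20 × 8.85×10⁻¹² × 1.29×10⁻² / 1.57×10⁻³ = 3.77×10⁻¹⁰ F.
C₂ = κ₂ε₀A₂/d = 6.12 × 8.85×10⁻¹² × 2.11×10⁻² / 1.57×10⁻³ = 7.28×10⁻¹⁰ F.
C = C₁ + C₂ = 1.11×10⁻⁹ F.
U = ½CV² = ½ × 1.11×10⁻⁹ × (8.62)² = 4.11×10⁻⁸ J.

U ≈ 41.1 nJ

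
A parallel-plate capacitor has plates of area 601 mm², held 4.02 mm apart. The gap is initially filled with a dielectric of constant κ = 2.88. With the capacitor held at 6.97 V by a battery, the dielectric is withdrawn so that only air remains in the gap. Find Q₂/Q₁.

Q₂/Q₁ ≈ 0.347

Battery connected ⇒ V is held fixed.
C₂ = 0.347 C₁ and Q = CV, so Q₂/Q₁ = C₂/C₁ = 0.347.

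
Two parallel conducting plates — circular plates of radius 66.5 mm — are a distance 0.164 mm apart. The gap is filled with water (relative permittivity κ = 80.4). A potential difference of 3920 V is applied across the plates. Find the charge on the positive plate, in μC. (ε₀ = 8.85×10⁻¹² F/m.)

A = π(66.5 mm)² = 1.39×10⁻² m².
C = κε₀A/d = 80.4 × 8.85×10⁻¹² × 1.39×10⁻² / 1.64×10⁻⁴ = 6.03×10⁻⁸ F.
Q = CV = 6.03×10⁻⁸ × 3920 = 2.36×10⁻⁴ C.

236 μC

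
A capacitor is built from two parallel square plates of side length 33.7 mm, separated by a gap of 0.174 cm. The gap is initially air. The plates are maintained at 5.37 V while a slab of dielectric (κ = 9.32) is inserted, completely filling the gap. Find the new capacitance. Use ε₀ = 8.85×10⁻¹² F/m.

A = (33.7 mm)² = 1.14×10⁻³ m².
Initially C₁ = ε₀A/d = 8.85×10⁻¹² × 1.14×10⁻³ / 1.74×10⁻³ = 5.78×10⁻¹² F.
C = κε₀A/d scales with κ, so C₂/C₁ = κ = 9.32.
C₂ = 9.32 × 5.78×10⁻¹² = 5.38×10⁻¹¹ F.

C ≈ 53.8 pF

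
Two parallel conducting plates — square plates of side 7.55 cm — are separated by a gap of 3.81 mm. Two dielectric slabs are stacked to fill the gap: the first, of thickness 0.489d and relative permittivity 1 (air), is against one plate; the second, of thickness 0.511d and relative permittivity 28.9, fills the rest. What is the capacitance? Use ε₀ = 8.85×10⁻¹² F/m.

A = (7.55 cm)² = 5.70×10⁻³ m².
Stacked slabs ⇒ two capacitors in series, each with the full plate area.
C₁ = κ₁ε₀A/d₁ = 1.00 × 8.85×10⁻¹² × 5.70×10⁻³ / 1.86×10⁻³ = 2.71×10⁻¹¹ F.
C₂ = κ₂ε₀A/d₂ = 28.9 × 8.85×10⁻¹² × 5.70×10⁻³ / 1.95×10⁻³ = 7.49×10⁻¹⁰ F.
C = (1/C₁ + 1/C₂)⁻¹ = 2.61×10⁻¹¹ F.

26.1 pF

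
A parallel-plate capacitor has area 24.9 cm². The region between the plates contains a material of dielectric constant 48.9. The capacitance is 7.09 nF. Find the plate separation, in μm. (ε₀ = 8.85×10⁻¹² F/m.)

152 μm

A = 24.9 cm² = 2.49×10⁻³ m².
d = κε₀A/C = 48.9 × 8.85×10⁻¹² × 2.49×10⁻³ / 7.09×10⁻⁹ = 1.52×10⁻⁴ m.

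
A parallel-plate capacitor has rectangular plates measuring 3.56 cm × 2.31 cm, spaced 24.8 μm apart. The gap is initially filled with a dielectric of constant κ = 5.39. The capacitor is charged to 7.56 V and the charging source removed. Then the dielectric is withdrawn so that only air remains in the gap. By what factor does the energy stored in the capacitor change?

5.39

Isolated ⇒ Q is held fixed.
C₂ = 0.186 C₁ and U = Q²/(2C), so U₂/U₁ = C₁/C₂ = 5.39.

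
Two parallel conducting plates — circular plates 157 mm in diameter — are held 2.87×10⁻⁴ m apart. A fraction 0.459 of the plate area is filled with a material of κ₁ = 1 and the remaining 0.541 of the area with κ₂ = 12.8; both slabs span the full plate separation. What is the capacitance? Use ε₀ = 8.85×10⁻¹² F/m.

A = π(157/2 mm)² = 1.94×10⁻² m².
Side-by-side slabs ⇒ two capacitors in parallel, each spanning the full gap.
C₁ = κ₁ε₀A₁/d = 1.00 × 8.85×10⁻¹² × 8.89×10⁻³ / 2.87×10⁻⁴ = 2.74×10⁻¹⁰ F.
C₂ = κ₂ε₀A₂/d = 12.8 × 8.85×10⁻¹² × 1.05×10⁻² / 2.87×10⁻⁴ = 4.13×10⁻⁹ F.
C = C₁ + C₂ = 4.41×10⁻⁹ F.

4.41 nF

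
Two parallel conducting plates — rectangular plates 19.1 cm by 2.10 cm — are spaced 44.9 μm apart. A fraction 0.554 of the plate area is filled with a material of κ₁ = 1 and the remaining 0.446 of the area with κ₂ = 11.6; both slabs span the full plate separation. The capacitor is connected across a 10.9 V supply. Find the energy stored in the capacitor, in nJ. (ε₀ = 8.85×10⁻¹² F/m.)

A = 19.1 × 2.10 cm² = 4.01×10⁻³ m².
Side-by-side slabs ⇒ two capacitors in parallel, each spanning the full gap.
C₁ = κ₁ε₀A₁/d = 1.00 × 8.85×10⁻¹² × 2.22×10⁻³ / 4.49×10⁻⁵ = 4.38×10⁻¹⁰ F.
C₂ = κ₂ε₀A₂/d = 11.6 × 8.85×10⁻¹² × 1.79×10⁻³ / 4.49×10⁻⁵ = 4.09×10⁻⁹ F.
C = C₁ + C₂ = 4.53×10⁻⁹ F.
U = ½CV² = ½ × 4.53×10⁻⁹ × (10.9)² = 2.69×10⁻⁷ J.

U ≈ 269 nJ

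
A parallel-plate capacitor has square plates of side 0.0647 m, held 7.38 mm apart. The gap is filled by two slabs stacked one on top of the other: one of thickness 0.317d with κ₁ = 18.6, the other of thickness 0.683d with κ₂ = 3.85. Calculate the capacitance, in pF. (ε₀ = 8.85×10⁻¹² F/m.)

A = (0.0647 m)² = 4.19×10⁻³ m².
Stacked slabs ⇒ two capacitors in series, each with the full plate area.
C₁ = κ₁ε₀A/d₁ = 18.6 × 8.85×10⁻¹² × 4.19×10⁻³ / 2.34×10⁻³ = 2.95×10⁻¹⁰ F.
C₂ = κ₂ε₀A/d₂ = 3.85 × 8.85×10⁻¹² × 4.19×10⁻³ / 5.04×10⁻³ = 2.83×10⁻¹¹ F.
C = (1/C₁ + 1/C₂)⁻¹ = 2.58×10⁻¹¹ F.

25.8 pF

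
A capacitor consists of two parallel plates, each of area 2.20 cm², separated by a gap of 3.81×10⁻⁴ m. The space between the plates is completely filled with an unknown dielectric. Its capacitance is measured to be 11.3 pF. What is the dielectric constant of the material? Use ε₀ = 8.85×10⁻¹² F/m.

2.21

A = 2.20 cm² = 2.20×10⁻⁴ m².
κ = Cd/(ε₀A) = 1.13×10⁻¹¹ × 3.81×10⁻⁴ / (8.85×10⁻¹² × 2.20×10⁻⁴) = 2.21.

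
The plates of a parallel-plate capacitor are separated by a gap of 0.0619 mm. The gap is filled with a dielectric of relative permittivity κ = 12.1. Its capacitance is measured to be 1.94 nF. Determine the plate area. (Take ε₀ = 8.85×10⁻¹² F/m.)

A = Cd/(κε₀) = 1.94×10⁻⁹ × 6.19×10⁻⁵ / (12.1 × 8.85×10⁻¹²) = 1.12×10⁻³ m².

A ≈ 11.2 cm²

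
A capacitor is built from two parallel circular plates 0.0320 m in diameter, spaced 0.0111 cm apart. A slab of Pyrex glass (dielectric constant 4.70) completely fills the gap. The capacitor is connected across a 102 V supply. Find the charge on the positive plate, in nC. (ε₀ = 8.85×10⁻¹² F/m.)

A = π(0.0320/2 m)² = 8.04×10⁻⁴ m².
C = κε₀A/d = 4.70 × 8.85×10⁻¹² × 8.04×10⁻⁴ / 1.11×10⁻⁴ = 3.01×10⁻¹⁰ F.
Q = CV = 3.01×10⁻¹⁰ × 102 = 3.07×10⁻⁸ C.

30.7 nC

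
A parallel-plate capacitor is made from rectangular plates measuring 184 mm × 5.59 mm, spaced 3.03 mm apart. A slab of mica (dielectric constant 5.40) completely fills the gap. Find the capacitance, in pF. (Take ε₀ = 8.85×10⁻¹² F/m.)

16.2 pF

A = 184 × 5.59 mm² = 1.03×10⁻³ m².
C = κε₀A/d = 5.40 × 8.85×10⁻¹² × 1.03×10⁻³ / 3.03×10⁻³ = 1.62×10⁻¹¹ F.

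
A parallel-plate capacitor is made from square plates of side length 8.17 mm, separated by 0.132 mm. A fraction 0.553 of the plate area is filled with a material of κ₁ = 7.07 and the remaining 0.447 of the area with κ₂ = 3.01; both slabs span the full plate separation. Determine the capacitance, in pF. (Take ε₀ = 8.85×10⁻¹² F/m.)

A = (8.17 mm)² = 6.67×10⁻⁵ m².
Side-by-side slabs ⇒ two capacitors in parallel, each spanning the full gap.
C₁ = κ₁ε₀A₁/d = 7.07 × 8.85×10⁻¹² × 3.69×10⁻⁵ / 1.32×10⁻⁴ = 1.75×10⁻¹¹ F.
C₂ = κ₂ε₀A₂/d = 3.01 × 8.85×10⁻¹² × 2.98×10⁻⁵ / 1.32×10⁻⁴ = 6.02×10⁻¹² F.
C = C₁ + C₂ = 2.35×10⁻¹¹ F.

C ≈ 23.5 pF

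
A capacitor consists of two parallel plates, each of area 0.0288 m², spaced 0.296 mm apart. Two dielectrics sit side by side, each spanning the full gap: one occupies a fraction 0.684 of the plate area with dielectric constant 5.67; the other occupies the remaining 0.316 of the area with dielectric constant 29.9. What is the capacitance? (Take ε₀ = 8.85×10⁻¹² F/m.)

11.5 nF

Side-by-side slabs ⇒ two capacitors in parallel, each spanning the full gap.
C₁ = κ₁ε₀A₁/d = 5.67 × 8.85×10⁻¹² × 1.97×10⁻² / 2.96×10⁻⁴ = 3.34×10⁻⁹ F.
C₂ = κ₂ε₀A₂/d = 29.9 × 8.85×10⁻¹² × 9.10×10⁻³ / 2.96×10⁻⁴ = 8.14×10⁻⁹ F.
C = C₁ + C₂ = 1.15×10⁻⁸ F.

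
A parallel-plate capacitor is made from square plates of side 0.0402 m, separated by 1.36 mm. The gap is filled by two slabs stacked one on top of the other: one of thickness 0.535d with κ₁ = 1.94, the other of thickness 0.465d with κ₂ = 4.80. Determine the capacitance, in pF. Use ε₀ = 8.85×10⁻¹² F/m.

A = (0.0402 m)² = 1.62×10⁻³ m².
Stacked slabs ⇒ two capacitors in series, each with the full plate area.
C₁ = κ₁ε₀A/d₁ = 1.94 × 8.85×10⁻¹² × 1.62×10⁻³ / 7.28×10⁻⁴ = 3.81×10⁻¹¹ F.
C₂ = κ₂ε₀A/d₂ = 4.80 × 8.85×10⁻¹² × 1.62×10⁻³ / 6.32×10⁻⁴ = 1.09×10⁻¹⁰ F.
C = (1/C₁ + 1/C₂)⁻¹ = 2.82×10⁻¹¹ F.

C ≈ 28.2 pF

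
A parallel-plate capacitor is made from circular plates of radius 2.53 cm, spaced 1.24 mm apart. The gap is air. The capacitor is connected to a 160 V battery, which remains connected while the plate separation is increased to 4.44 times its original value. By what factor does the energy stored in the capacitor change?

0.225

Battery connected ⇒ V is held fixed.
C₂ = 0.225 C₁ and U = ½CV², so U₂/U₁ = C₂/C₁ = 0.225.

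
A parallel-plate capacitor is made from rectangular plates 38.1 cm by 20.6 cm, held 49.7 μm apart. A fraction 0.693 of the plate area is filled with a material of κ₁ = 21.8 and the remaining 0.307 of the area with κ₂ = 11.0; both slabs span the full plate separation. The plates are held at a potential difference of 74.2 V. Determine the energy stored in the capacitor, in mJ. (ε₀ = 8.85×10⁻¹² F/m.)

A = 38.1 × 20.6 cm² = 7.85×10⁻² m².
Side-by-side slabs ⇒ two capacitors in parallel, each spanning the full gap.
C₁ = κ₁ε₀A₁/d = 21.8 × 8.85×10⁻¹² × 5.44×10⁻² / 4.97×10⁻⁵ = 2.11×10⁻⁷ F.
C₂ = κ₂ε₀A₂/d = 11.0 × 8.85×10⁻¹² × 2.41×10⁻² / 4.97×10⁻⁵ = 4.72×10⁻⁸ F.
C = C₁ + C₂ = 2.58×10⁻⁷ F.
U = ½CV² = ½ × 2.58×10⁻⁷ × (74.2)² = 7.11×10⁻⁴ J.

U ≈ 0.711 mJ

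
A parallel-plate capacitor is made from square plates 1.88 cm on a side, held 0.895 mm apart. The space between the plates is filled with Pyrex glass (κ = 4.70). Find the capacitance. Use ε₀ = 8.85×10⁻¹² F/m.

A = (1.88 cm)² = 3.53×10⁻⁴ m².
C = κε₀A/d = 4.70 × 8.85×10⁻¹² × 3.53×10⁻⁴ / 8.95×10⁻⁴ = 1.64×10⁻¹¹ F.

16.4 pF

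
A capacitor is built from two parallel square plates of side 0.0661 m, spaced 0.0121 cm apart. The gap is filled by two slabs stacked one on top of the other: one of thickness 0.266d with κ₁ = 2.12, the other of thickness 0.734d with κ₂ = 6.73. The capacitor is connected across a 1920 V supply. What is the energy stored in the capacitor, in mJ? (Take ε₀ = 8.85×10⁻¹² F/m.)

A = (0.0661 m)² = 4.37×10⁻³ m².
Stacked slabs ⇒ two capacitors in series, each with the full plate area.
C₁ = κ₁ε₀A/d₁ = 2.12 × 8.85×10⁻¹² × 4.37×10⁻³ / 3.22×10⁻⁵ = 2.55×10⁻⁹ F.
C₂ = κ₂ε₀A/d₂ = 6.73 × 8.85×10⁻¹² × 4.37×10⁻³ / 8.88×10⁻⁵ = 2.93×10⁻⁹ F.
C = (1/C₁ + 1/C₂)⁻¹ = 1.36×10⁻⁹ F.
U = ½CV² = ½ × 1.36×10⁻⁹ × (1920)² = 2.51×10⁻³ J.

2.51 mJ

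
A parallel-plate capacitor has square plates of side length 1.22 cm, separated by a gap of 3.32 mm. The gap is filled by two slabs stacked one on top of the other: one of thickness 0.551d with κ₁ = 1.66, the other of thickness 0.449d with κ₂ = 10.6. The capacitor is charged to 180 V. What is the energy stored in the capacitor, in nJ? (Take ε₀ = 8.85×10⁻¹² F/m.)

A = (1.22 cm)² = 1.49×10⁻⁴ m².
Stacked slabs ⇒ two capacitors in series, each with the full plate area.
C₁ = κ₁ε₀A/d₁ = 1.66 × 8.85×10⁻¹² × 1.49×10⁻⁴ / 1.83×10⁻³ = 1.20×10⁻¹² F.
C₂ = κ₂ε₀A/d₂ = 10.6 × 8.85×10⁻¹² × 1.49×10⁻⁴ / 1.49×10⁻³ = 9.37×10⁻¹² F.
C = (1/C₁ + 1/C₂)⁻¹ = 1.06×10⁻¹² F.
U = ½CV² = ½ × 1.06×10⁻¹² × (180)² = 1.72×10⁻⁸ J.

17.2 nJ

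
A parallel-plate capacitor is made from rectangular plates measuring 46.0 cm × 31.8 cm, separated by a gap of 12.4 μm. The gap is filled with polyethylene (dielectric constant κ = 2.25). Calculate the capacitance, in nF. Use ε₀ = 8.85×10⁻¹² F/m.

C ≈ 235 nF

A = 46.0 × 31.8 cm² = 0.146 m².
C = κε₀A/d = 2.25 × 8.85×10⁻¹² × 0.146 / 1.24×10⁻⁵ = 2.35×10⁻⁷ F.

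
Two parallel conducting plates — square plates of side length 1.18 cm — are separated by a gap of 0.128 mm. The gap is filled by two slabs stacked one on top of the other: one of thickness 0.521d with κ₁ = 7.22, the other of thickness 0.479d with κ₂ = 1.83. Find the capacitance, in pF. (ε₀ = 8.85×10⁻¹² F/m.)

28.8 pF

A = (1.18 cm)² = 1.39×10⁻⁴ m².
Stacked slabs ⇒ two capacitors in series, each with the full plate area.
C₁ = κ₁ε₀A/d₁ = 7.22 × 8.85×10⁻¹² × 1.39×10⁻⁴ / 6.67×10⁻⁵ = 1.33×10⁻¹⁰ F.
C₂ = κ₂ε₀A/d₂ = 1.83 × 8.85×10⁻¹² × 1.39×10⁻⁴ / 6.13×10⁻⁵ = 3.68×10⁻¹¹ F.
C = (1/C₁ + 1/C₂)⁻¹ = 2.88×10⁻¹¹ F.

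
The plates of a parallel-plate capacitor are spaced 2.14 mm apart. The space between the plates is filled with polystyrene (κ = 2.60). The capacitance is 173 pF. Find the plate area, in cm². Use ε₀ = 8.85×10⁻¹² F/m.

A ≈ 161 cm²

A = Cd/(κε₀) = 1.73×10⁻¹⁰ × 2.14×10⁻³ / (2.60 × 8.85×10⁻¹²) = 1.61×10⁻² m².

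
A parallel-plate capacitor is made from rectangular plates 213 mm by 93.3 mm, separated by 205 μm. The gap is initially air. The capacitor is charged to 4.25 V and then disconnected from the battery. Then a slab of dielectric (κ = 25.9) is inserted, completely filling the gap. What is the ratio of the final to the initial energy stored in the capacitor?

Isolated ⇒ Q is held fixed.
C₂ = 25.9 C₁ and U = Q²/(2C), so U₂/U₁ = C₁/C₂ = 0.0386.

0.0386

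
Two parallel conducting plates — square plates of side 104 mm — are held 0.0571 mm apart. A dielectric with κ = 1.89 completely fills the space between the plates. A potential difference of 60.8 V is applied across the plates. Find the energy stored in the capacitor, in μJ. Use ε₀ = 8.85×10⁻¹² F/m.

A = (104 mm)² = 1.08×10⁻² m².
C = κε₀A/d = 1.89 × 8.85×10⁻¹² × 1.08×10⁻² / 5.71×10⁻⁵ = 3.17×10⁻⁹ F.
U = ½CV² = ½ × 3.17×10⁻⁹ × (60.8)² = 5.86×10⁻⁶ J.

5.86 μJ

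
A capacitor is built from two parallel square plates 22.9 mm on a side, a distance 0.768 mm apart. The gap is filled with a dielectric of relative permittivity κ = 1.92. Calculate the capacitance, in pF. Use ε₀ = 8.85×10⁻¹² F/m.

C ≈ 11.6 pF

A = (22.9 mm)² = 5.24×10⁻⁴ m².
C = κε₀A/d = 1.92 × 8.85×10⁻¹² × 5.24×10⁻⁴ / 7.68×10⁻⁴ = 1.16×10⁻¹¹ F.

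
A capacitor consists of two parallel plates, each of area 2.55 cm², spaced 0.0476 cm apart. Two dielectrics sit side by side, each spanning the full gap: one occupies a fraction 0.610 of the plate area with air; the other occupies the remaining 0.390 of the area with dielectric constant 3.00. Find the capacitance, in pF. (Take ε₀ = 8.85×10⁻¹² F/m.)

C ≈ 8.44 pF

A = 2.55 cm² = 2.55×10⁻⁴ m².
Side-by-side slabs ⇒ two capacitors in parallel, each spanning the full gap.
C₁ = κ₁ε₀A₁/d = 1.00 × 8.85×10⁻¹² × 1.56×10⁻⁴ / 4.76×10⁻⁴ = 2.89×10⁻¹² F.
C₂ = κ₂ε₀A₂/d = 3.00 × 8.85×10⁻¹² × 9.95×10⁻⁵ / 4.76×10⁻⁴ = 5.55×10⁻¹² F.
C = C₁ + C₂ = 8.44×10⁻¹² F.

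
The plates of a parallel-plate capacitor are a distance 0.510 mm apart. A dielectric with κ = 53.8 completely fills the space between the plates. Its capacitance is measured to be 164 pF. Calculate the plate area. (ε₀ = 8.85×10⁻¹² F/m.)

1.76 cm²

A = Cd/(κε₀) = 1.64×10⁻¹⁰ × 5.10×10⁻⁴ / (53.8 × 8.85×10⁻¹²) = 1.76×10⁻⁴ m².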